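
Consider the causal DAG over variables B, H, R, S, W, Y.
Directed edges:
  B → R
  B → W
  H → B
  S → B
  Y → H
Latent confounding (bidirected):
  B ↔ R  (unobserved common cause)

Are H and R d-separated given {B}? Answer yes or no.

Bayes-Ball from H | {B} reaches {R,S,Y}.
R ∈ reach(H|{B}) ⇒ H ⊥̸ R | {B}.

No — H and R are d-connected given {B}.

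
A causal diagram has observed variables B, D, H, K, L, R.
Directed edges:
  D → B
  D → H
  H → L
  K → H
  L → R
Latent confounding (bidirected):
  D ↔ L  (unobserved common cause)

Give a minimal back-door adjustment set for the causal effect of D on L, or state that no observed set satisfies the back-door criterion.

D→L: no observed back-door set.

desc(D)\{D}={B,H,L,R}; candidates ⊆ {K}.
D↔L: latent back-door arc(s) into D.
size 0: {}; under {} D still reaches {L,R} ∋ L.
size 1: {K}; under {K} D still reaches {L,R} ∋ L.
D↔L cannot be blocked by any observed set — no back-door set.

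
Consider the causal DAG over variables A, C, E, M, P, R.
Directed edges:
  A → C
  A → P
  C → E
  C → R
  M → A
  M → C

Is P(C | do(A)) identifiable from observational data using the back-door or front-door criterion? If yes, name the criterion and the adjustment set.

P(C|do(A)): backdoor, adjust for {M}.

desc(A)\{A}={C,E,P,R}; candidates ⊆ {M}.
size 0: {}; under {} A still reaches {C,E,M,R} ∋ C.
{M}: A⊥C given {M} in G with A→· removed — back-door holds.
P(C|do(A)) = Σ_{M} P(C|A,M)·P(M).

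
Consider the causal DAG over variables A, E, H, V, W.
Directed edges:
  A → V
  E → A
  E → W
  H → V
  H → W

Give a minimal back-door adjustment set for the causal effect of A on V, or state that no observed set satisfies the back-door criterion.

A→V: minimal back-door set ∅.

desc(A)\{A}={V}; candidates ⊆ {E,H,W}.
∅: A⊥V given ∅ in G with A→· removed — back-door holds.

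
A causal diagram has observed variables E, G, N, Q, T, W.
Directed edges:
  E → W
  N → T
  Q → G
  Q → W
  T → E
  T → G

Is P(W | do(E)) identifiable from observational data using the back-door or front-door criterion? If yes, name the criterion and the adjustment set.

desc(E)\{E}={W}; candidates ⊆ {G,N,Q,T}.
∅: E⊥W given ∅ in G with E→· removed — back-door holds.
P(W|do(E)) = P(W|E) — no adjustment needed.

P(W|do(E)): backdoor, adjust for ∅.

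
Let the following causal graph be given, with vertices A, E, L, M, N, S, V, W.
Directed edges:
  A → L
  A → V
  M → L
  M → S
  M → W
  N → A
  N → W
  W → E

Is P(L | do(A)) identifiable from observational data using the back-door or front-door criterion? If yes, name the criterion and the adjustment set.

desc(A)\{A}={L,V}; candidates ⊆ {E,M,N,S,W}.
∅: A⊥L given ∅ in G with A→· removed — back-door holds.
P(L|do(A)) = P(L|A) — no adjustment needed.

P(L|do(A)): backdoor, adjust for ∅.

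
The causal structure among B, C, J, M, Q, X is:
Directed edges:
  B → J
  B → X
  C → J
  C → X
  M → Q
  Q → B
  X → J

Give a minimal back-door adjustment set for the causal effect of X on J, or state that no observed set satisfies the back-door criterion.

X→J: minimal back-door set {B, C}.

desc(X)\{X}={J}; candidates ⊆ {B,C,M,Q}.
size 0: {}; under {} X still reaches {B,C,J,M,Q} ∋ J.
size 1: {B}, {C}, {M} …(+1); under {B} X still reaches {C,J} ∋ J.
{B,C}: X⊥J given {B,C} in G with X→· removed — back-door holds.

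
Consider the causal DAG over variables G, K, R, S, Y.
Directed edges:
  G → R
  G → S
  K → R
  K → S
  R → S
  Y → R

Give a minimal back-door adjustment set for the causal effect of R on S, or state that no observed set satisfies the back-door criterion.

desc(R)\{R}={S}; candidates ⊆ {G,K,Y}.
size 0: {}; under {} R still reaches {G,K,S,Y} ∋ S.
size 1: {G}, {K}, {Y}; under {G} R still reaches {K,S,Y} ∋ S.
{G,K}: R⊥S given {G,K} in G with R→· removed — back-door holds.

R→S: minimal back-door set {G, K}.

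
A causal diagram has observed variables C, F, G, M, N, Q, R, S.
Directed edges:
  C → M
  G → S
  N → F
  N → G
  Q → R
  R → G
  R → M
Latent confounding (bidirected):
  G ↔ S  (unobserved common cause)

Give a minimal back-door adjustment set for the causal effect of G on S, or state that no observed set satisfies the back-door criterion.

G→S: no observed back-door set.

desc(G)\{G}={S}; candidates ⊆ {C,F,M,N,Q,R}.
G↔S: latent back-door arc(s) into G.
size 0: {}; under {} G still reaches {F,M,N,Q,R,S} ∋ S.
size 1: {C}, {F}, {M} …(+3); under {C} G still reaches {F,M,N,Q,R,S} ∋ S.
size 2: {C,F}, {C,M}, {C,N} …(+12); under {C,F} G still reaches {M,N,Q,R,S} ∋ S.
G↔S cannot be blocked by any observed set — no back-door set.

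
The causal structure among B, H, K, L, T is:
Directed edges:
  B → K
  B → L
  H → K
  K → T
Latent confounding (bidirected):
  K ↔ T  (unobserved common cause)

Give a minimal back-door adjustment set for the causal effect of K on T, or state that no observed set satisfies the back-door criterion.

desc(K)\{K}={T}; candidates ⊆ {B,H,L}.
K↔T: latent back-door arc(s) into K.
size 0: {}; under {} K still reaches {B,H,L,T} ∋ T.
size 1: {B}, {H}, {L}; under {B} K still reaches {H,T} ∋ T.
size 2: {B,H}, {B,L}, {H,L}; under {B,H} K still reaches {T} ∋ T.
K↔T cannot be blocked by any observed set — no back-door set.

K→T: no observed back-door set.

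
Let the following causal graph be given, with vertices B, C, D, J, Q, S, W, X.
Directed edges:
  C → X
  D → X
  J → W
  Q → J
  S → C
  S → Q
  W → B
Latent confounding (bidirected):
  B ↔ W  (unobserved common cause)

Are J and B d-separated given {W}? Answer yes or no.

Bayes-Ball from J | {W} reaches {B,C,Q,S,X}.
B ∈ reach(J|{W}) ⇒ J ⊥̸ B | {W}.

No — J and B are d-connected given {W}.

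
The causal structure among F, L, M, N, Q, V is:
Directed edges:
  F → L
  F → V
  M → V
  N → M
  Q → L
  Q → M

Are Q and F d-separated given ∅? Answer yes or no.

Bayes-Ball from Q | ∅ reaches {L,M,V}.
F ∉ reach(Q|∅) ⇒ Q ⊥ F | ∅.

Yes — Q ⊥ F | ∅.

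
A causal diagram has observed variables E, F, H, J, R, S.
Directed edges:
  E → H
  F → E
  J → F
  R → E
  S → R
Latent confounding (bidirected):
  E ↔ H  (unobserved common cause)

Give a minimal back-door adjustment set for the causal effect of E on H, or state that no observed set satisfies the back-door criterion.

desc(E)\{E}={H}; candidates ⊆ {F,J,R,S}.
E↔H: latent back-door arc(s) into E.
size 0: {}; under {} E still reaches {F,H,J,R,S} ∋ H.
size 1: {F}, {J}, {R} …(+1); under {F} E still reaches {H,R,S} ∋ H.
size 2: {F,J}, {F,R}, {F,S} …(+3); under {F,J} E still reaches {H,R,S} ∋ H.
E↔H cannot be blocked by any observed set — no back-door set.

E→H: no observed back-door set.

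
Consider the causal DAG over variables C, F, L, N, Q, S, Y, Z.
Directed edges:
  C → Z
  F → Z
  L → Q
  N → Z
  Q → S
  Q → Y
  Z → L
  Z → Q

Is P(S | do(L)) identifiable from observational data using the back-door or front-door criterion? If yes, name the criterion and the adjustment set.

P(S|do(L)): backdoor, adjust for {Z}.

desc(L)\{L}={Q,S,Y}; candidates ⊆ {C,F,N,Z}.
size 0: {}; under {} L still reaches {C,F,N,Q,S,Y,Z} ∋ S.
{Z}: L⊥S given {Z} in G with L→· removed — back-door holds.
P(S|do(L)) = Σ_{Z} P(S|L,Z)·P(Z).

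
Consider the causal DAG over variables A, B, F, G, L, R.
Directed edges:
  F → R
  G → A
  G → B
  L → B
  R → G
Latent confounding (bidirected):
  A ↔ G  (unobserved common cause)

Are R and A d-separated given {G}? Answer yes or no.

Bayes-Ball from R | {G} reaches {A,F}.
A ∈ reach(R|{G}) ⇒ R ⊥̸ A | {G}.

No — R and A are d-connected given {G}.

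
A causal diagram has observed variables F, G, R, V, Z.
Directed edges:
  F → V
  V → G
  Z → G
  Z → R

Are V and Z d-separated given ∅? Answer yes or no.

Bayes-Ball from V | ∅ reaches {F,G}.
Z ∉ reach(V|∅) ⇒ V ⊥ Z | ∅.

Yes — V ⊥ Z | ∅.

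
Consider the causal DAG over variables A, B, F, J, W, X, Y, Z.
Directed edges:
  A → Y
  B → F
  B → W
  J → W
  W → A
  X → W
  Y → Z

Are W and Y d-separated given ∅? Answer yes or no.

No — W and Y are d-connected given ∅.

Bayes-Ball from W | ∅ reaches {A,B,F,J,X,Y,Z}.
Y ∈ reach(W|∅) ⇒ W ⊥̸ Y | ∅.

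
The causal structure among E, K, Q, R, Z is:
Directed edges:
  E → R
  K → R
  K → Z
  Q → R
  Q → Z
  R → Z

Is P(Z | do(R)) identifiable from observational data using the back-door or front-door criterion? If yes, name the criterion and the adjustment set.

desc(R)\{R}={Z}; candidates ⊆ {E,K,Q}.
size 0: {}; under {} R still reaches {E,K,Q,Z} ∋ Z.
size 1: {E}, {K}, {Q}; under {E} R still reaches {K,Q,Z} ∋ Z.
{K,Q}: R⊥Z given {K,Q} in G with R→· removed — back-door holds.
P(Z|do(R)) = Σ_{K,Q} P(Z|R,K,Q)·P(K,Q).

P(Z|do(R)): backdoor, adjust for {K, Q}.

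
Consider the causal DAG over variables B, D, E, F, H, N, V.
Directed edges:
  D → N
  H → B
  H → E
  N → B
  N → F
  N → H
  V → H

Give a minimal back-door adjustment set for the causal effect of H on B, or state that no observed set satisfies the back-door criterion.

desc(H)\{H}={B,E}; candidates ⊆ {D,F,N,V}.
size 0: {}; under {} H still reaches {B,D,F,N,V} ∋ B.
{N}: H⊥B given {N} in G with H→· removed — back-door holds.

H→B: minimal back-door set {N}.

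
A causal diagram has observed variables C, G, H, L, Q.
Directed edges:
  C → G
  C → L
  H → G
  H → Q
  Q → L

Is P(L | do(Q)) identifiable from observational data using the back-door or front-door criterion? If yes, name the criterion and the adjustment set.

P(L|do(Q)): backdoor, adjust for ∅.

desc(Q)\{Q}={L}; candidates ⊆ {C,G,H}.
∅: Q⊥L given ∅ in G with Q→· removed — back-door holds.
P(L|do(Q)) = P(L|Q) — no adjustment needed.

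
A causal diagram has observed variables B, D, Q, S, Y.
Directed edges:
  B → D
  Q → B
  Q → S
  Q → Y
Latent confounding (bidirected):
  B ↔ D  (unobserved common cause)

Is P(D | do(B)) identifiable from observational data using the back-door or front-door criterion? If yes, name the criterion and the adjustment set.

P(D|do(B)): not identifiable (no BD/FD set).

desc(B)\{B}={D}; candidates ⊆ {Q,S,Y}.
B↔D: latent back-door arc(s) into B.
size 0: {}; under {} B still reaches {D,Q,S,Y} ∋ D.
size 1: {Q}, {S}, {Y}; under {Q} B still reaches {D} ∋ D.
size 2: {Q,S}, {Q,Y}, {S,Y}; under {Q,S} B still reaches {D} ∋ D.
B↔D cannot be blocked by any observed set — no back-door set.
No mediator lies on a directed B→…→D path.
Neither criterion identifies P(D|do(B)) in this graph.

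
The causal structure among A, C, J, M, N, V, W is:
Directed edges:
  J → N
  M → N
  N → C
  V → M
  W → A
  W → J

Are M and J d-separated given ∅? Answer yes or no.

Yes — M ⊥ J | ∅.

Bayes-Ball from M | ∅ reaches {C,N,V}.
J ∉ reach(M|∅) ⇒ M ⊥ J | ∅.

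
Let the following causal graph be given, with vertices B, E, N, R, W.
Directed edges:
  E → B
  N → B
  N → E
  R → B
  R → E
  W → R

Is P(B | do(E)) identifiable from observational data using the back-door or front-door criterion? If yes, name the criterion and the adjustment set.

desc(E)\{E}={B}; candidates ⊆ {N,R,W}.
size 0: {}; under {} E still reaches {B,N,R,W} ∋ B.
size 1: {N}, {R}, {W}; under {N} E still reaches {B,R,W} ∋ B.
{N,R}: E⊥B given {N,R} in G with E→· removed — back-door holds.
P(B|do(E)) = Σ_{N,R} P(B|E,N,R)·P(N,R).

P(B|do(E)): backdoor, adjust for {N, R}.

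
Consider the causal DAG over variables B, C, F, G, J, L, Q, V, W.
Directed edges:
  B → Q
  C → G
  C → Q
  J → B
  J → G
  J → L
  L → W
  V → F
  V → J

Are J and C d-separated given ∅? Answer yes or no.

Bayes-Ball from J | ∅ reaches {B,F,G,L,Q,V,W}.
C ∉ reach(J|∅) ⇒ J ⊥ C | ∅.

Yes — J ⊥ C | ∅.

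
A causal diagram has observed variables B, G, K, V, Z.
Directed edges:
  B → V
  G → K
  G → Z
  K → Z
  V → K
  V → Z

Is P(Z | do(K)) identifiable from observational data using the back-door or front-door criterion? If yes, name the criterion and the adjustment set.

desc(K)\{K}={Z}; candidates ⊆ {B,G,V}.
size 0: {}; under {} K still reaches {B,G,V,Z} ∋ Z.
size 1: {B}, {G}, {V}; under {B} K still reaches {G,V,Z} ∋ Z.
{G,V}: K⊥Z given {G,V} in G with K→· removed — back-door holds.
P(Z|do(K)) = Σ_{G,V} P(Z|K,G,V)·P(G,V).

P(Z|do(K)): backdoor, adjust for {G, V}.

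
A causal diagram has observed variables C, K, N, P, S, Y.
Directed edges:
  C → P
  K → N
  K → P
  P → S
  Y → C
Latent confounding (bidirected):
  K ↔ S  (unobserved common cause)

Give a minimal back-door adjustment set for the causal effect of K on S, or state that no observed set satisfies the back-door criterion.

K→S: no observed back-door set.

desc(K)\{K}={N,P,S}; candidates ⊆ {C,Y}.
K↔S: latent back-door arc(s) into K.
size 0: {}; under {} K still reaches {S} ∋ S.
size 1: {C}, {Y}; under {C} K still reaches {S} ∋ S.
size 2: {C,Y}; under {C,Y} K still reaches {S} ∋ S.
K↔S cannot be blocked by any observed set — no back-door set.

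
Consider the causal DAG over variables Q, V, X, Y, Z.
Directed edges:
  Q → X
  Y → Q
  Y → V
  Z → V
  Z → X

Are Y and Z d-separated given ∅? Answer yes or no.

Bayes-Ball from Y | ∅ reaches {Q,V,X}.
Z ∉ reach(Y|∅) ⇒ Y ⊥ Z | ∅.

Yes — Y ⊥ Z | ∅.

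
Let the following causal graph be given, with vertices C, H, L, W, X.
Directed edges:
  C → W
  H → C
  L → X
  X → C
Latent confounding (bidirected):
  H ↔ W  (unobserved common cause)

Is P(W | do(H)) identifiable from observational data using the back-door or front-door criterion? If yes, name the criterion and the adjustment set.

desc(H)\{H}={C,W}; candidates ⊆ {L,X}.
H↔W: latent back-door arc(s) into H.
size 0: {}; under {} H still reaches {W} ∋ W.
size 1: {L}, {X}; under {L} H still reaches {W} ∋ W.
size 2: {L,X}; under {L,X} H still reaches {W} ∋ W.
H↔W cannot be blocked by any observed set — no back-door set.
{C}: (i) intercepts every directed H→W path; (ii) no back-door H→{C}; (iii) {H} blocks every back-door {C}→W. Front-door holds.
P(W|do(H)) = Σ_{C} P(C|H) Σ_{H'} P(W|C,H')P(H').

P(W|do(H)): frontdoor, adjust for {C}.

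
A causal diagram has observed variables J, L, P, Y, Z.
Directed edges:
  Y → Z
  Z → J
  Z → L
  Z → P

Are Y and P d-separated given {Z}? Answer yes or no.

Yes — Y ⊥ P | {Z}.

Bayes-Ball from Y | {Z} reaches ∅.
P ∉ reach(Y|{Z}) ⇒ Y ⊥ P | {Z}.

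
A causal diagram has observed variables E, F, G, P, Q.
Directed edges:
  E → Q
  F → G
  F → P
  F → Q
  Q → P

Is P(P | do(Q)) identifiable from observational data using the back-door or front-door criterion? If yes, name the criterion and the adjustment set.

desc(Q)\{Q}={P}; candidates ⊆ {E,F,G}.
size 0: {}; under {} Q still reaches {E,F,G,P} ∋ P.
{F}: Q⊥P given {F} in G with Q→· removed — back-door holds.
P(P|do(Q)) = Σ_{F} P(P|Q,F)·P(F).

P(P|do(Q)): backdoor, adjust for {F}.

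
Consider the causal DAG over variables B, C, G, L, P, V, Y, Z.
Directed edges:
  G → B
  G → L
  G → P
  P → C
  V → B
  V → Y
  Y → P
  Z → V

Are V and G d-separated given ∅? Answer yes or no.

Yes — V ⊥ G | ∅.

Bayes-Ball from V | ∅ reaches {B,C,P,Y,Z}.
G ∉ reach(V|∅) ⇒ V ⊥ G | ∅.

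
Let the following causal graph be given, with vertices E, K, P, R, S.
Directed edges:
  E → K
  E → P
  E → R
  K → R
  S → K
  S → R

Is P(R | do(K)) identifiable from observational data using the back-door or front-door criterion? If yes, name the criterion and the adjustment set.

P(R|do(K)): backdoor, adjust for {E, S}.

desc(K)\{K}={R}; candidates ⊆ {E,P,S}.
size 0: {}; under {} K still reaches {E,P,R,S} ∋ R.
size 1: {E}, {P}, {S}; under {E} K still reaches {R,S} ∋ R.
{E,S}: K⊥R given {E,S} in G with K→· removed — back-door holds.
P(R|do(K)) = Σ_{E,S} P(R|K,E,S)·P(E,S).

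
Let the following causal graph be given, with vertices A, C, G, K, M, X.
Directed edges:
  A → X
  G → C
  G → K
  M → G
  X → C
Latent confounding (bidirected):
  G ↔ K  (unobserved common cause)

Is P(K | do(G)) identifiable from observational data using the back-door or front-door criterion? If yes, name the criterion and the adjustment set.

desc(G)\{G}={C,K}; candidates ⊆ {A,M,X}.
G↔K: latent back-door arc(s) into G.
size 0: {}; under {} G still reaches {K,M} ∋ K.
size 1: {A}, {M}, {X}; under {A} G still reaches {K,M} ∋ K.
size 2: {A,M}, {A,X}, {M,X}; under {A,M} G still reaches {K} ∋ K.
G↔K cannot be blocked by any observed set — no back-door set.
No mediator lies on a directed G→…→K path.
Neither criterion identifies P(K|do(G)) in this graph.

P(K|do(G)): not identifiable (no BD/FD set).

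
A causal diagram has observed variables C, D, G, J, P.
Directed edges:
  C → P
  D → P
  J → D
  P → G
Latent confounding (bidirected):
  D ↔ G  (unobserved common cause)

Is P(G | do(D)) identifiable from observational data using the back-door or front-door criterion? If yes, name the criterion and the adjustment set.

P(G|do(D)): frontdoor, adjust for {P}.

desc(D)\{D}={G,P}; candidates ⊆ {C,J}.
D↔G: latent back-door arc(s) into D.
size 0: {}; under {} D still reaches {G,J} ∋ G.
size 1: {C}, {J}; under {C} D still reaches {G,J} ∋ G.
size 2: {C,J}; under {C,J} D still reaches {G} ∋ G.
D↔G cannot be blocked by any observed set — no back-door set.
{P}: (i) intercepts every directed D→G path; (ii) no back-door D→{P}; (iii) {D} blocks every back-door {P}→G. Front-door holds.
P(G|do(D)) = Σ_{P} P(P|D) Σ_{D'} P(G|P,D')P(D').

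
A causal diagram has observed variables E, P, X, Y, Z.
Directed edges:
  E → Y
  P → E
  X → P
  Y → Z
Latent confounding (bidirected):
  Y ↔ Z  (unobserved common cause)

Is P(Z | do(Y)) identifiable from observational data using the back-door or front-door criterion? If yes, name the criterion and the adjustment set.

desc(Y)\{Y}={Z}; candidates ⊆ {E,P,X}.
Y↔Z: latent back-door arc(s) into Y.
size 0: {}; under {} Y still reaches {E,P,X,Z} ∋ Z.
size 1: {E}, {P}, {X}; under {E} Y still reaches {Z} ∋ Z.
size 2: {E,P}, {E,X}, {P,X}; under {E,P} Y still reaches {Z} ∋ Z.
Y↔Z cannot be blocked by any observed set — no back-door set.
No mediator lies on a directed Y→…→Z path.
Neither criterion identifies P(Z|do(Y)) in this graph.

P(Z|do(Y)): not identifiable (no BD/FD set).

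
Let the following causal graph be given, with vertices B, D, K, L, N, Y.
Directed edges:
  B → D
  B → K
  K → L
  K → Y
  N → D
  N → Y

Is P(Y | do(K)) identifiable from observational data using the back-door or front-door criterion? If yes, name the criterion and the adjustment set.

P(Y|do(K)): backdoor, adjust for ∅.

desc(K)\{K}={L,Y}; candidates ⊆ {B,D,N}.
∅: K⊥Y given ∅ in G with K→· removed — back-door holds.
P(Y|do(K)) = P(Y|K) — no adjustment needed.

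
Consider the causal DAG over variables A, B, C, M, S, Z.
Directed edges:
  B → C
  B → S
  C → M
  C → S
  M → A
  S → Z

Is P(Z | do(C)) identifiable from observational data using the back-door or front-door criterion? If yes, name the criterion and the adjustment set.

P(Z|do(C)): backdoor, adjust for {B}.

desc(C)\{C}={A,M,S,Z}; candidates ⊆ {B}.
size 0: {}; under {} C still reaches {B,S,Z} ∋ Z.
{B}: C⊥Z given {B} in G with C→· removed — back-door holds.
P(Z|do(C)) = Σ_{B} P(Z|C,B)·P(B).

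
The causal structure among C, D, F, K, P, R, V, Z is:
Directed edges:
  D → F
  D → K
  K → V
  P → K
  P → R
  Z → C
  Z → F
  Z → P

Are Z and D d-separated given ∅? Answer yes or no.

Yes — Z ⊥ D | ∅.

Bayes-Ball from Z | ∅ reaches {C,F,K,P,R,V}.
D ∉ reach(Z|∅) ⇒ Z ⊥ D | ∅.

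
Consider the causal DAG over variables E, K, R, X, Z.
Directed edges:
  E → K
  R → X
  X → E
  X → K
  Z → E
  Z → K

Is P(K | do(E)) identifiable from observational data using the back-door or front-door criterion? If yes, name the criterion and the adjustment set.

P(K|do(E)): backdoor, adjust for {X, Z}.

desc(E)\{E}={K}; candidates ⊆ {R,X,Z}.
size 0: {}; under {} E still reaches {K,R,X,Z} ∋ K.
size 1: {R}, {X}, {Z}; under {R} E still reaches {K,X,Z} ∋ K.
{X,Z}: E⊥K given {X,Z} in G with E→· removed — back-door holds.
P(K|do(E)) = Σ_{X,Z} P(K|E,X,Z)·P(X,Z).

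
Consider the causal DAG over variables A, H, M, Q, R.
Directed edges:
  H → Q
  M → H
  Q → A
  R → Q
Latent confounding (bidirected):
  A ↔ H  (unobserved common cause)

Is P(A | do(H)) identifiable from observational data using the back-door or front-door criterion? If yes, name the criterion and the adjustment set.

P(A|do(H)): frontdoor, adjust for {Q}.

desc(H)\{H}={A,Q}; candidates ⊆ {M,R}.
H↔A: latent back-door arc(s) into H.
size 0: {}; under {} H still reaches {A,M} ∋ A.
size 1: {M}, {R}; under {M} H still reaches {A} ∋ A.
size 2: {M,R}; under {M,R} H still reaches {A} ∋ A.
H↔A cannot be blocked by any observed set — no back-door set.
{Q}: (i) intercepts every directed H→A path; (ii) no back-door H→{Q}; (iii) {H} blocks every back-door {Q}→A. Front-door holds.
P(A|do(H)) = Σ_{Q} P(Q|H) Σ_{H'} P(A|Q,H')P(H').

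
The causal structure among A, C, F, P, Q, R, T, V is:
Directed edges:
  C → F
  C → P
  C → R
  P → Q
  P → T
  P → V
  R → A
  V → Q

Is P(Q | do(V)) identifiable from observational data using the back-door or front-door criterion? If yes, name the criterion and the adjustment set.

P(Q|do(V)): backdoor, adjust for {P}.

desc(V)\{V}={Q}; candidates ⊆ {A,C,F,P,R,T}.
size 0: {}; under {} V still reaches {A,C,F,P,Q,R,T} ∋ Q.
{P}: V⊥Q given {P} in G with V→· removed — back-door holds.
P(Q|do(V)) = Σ_{P} P(Q|V,P)·P(P).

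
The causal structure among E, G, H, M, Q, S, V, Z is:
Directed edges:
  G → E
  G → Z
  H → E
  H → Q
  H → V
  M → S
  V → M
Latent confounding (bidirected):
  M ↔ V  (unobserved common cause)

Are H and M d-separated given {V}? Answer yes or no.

Bayes-Ball from H | {V} reaches {E,M,Q,S}.
M ∈ reach(H|{V}) ⇒ H ⊥̸ M | {V}.

No — H and M are d-connected given {V}.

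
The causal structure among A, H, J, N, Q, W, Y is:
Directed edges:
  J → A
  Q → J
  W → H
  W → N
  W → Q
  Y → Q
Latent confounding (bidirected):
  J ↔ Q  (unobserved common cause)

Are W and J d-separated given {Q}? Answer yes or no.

No — W and J are d-connected given {Q}.

Bayes-Ball from W | {Q} reaches {A,H,J,N,Y}.
J ∈ reach(W|{Q}) ⇒ W ⊥̸ J | {Q}.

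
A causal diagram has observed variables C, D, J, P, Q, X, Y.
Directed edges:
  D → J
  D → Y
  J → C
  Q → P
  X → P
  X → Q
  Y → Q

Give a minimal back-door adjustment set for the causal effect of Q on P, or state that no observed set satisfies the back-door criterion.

Q→P: minimal back-door set {X}.

desc(Q)\{Q}={P}; candidates ⊆ {C,D,J,X,Y}.
size 0: {}; under {} Q still reaches {C,D,J,P,X,Y} ∋ P.
{X}: Q⊥P given {X} in G with Q→· removed — back-door holds.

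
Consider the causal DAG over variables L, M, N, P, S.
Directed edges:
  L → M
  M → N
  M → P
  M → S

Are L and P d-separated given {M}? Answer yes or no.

Yes — L ⊥ P | {M}.

Bayes-Ball from L | {M} reaches ∅.
P ∉ reach(L|{M}) ⇒ L ⊥ P | {M}.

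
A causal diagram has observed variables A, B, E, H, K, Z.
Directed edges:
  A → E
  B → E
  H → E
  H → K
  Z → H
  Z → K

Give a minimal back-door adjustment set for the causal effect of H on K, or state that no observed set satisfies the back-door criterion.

H→K: minimal back-door set {Z}.

desc(H)\{H}={E,K}; candidates ⊆ {A,B,Z}.
size 0: {}; under {} H still reaches {K,Z} ∋ K.
{Z}: H⊥K given {Z} in G with H→· removed — back-door holds.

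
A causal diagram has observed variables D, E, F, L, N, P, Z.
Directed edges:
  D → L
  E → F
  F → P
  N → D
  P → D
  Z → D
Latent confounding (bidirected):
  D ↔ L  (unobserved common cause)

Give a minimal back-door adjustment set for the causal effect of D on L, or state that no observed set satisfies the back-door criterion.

D→L: no observed back-door set.

desc(D)\{D}={L}; candidates ⊆ {E,F,N,P,Z}.
D↔L: latent back-door arc(s) into D.
size 0: {}; under {} D still reaches {E,F,L,N,P,Z} ∋ L.
size 1: {E}, {F}, {N} …(+2); under {E} D still reaches {F,L,N,P,Z} ∋ L.
size 2: {E,F}, {E,N}, {E,P} …(+7); under {E,F} D still reaches {L,N,P,Z} ∋ L.
D↔L cannot be blocked by any observed set — no back-door set.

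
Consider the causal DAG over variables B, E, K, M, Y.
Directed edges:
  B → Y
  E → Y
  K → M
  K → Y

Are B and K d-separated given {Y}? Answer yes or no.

Bayes-Ball from B | {Y} reaches {E,K,M}.
K ∈ reach(B|{Y}) ⇒ B ⊥̸ K | {Y}.

No — B and K are d-connected given {Y}.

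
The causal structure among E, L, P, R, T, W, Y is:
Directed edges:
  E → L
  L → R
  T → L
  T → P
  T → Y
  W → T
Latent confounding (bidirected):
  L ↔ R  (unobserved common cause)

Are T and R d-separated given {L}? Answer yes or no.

Bayes-Ball from T | {L} reaches {E,P,R,W,Y}.
R ∈ reach(T|{L}) ⇒ T ⊥̸ R | {L}.

No — T and R are d-connected given {L}.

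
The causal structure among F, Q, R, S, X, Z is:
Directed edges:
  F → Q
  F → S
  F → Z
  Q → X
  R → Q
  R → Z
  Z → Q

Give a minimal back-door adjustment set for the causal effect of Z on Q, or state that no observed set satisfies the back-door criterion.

desc(Z)\{Z}={Q,X}; candidates ⊆ {F,R,S}.
size 0: {}; under {} Z still reaches {F,Q,R,S,X} ∋ Q.
size 1: {F}, {R}, {S}; under {F} Z still reaches {Q,R,X} ∋ Q.
{F,R}: Z⊥Q given {F,R} in G with Z→· removed — back-door holds.

Z→Q: minimal back-door set {F, R}.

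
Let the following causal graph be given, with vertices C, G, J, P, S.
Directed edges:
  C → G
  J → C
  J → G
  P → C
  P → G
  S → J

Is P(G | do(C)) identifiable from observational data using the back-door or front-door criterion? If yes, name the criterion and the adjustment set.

P(G|do(C)): backdoor, adjust for {J, P}.

desc(C)\{C}={G}; candidates ⊆ {J,P,S}.
size 0: {}; under {} C still reaches {G,J,P,S} ∋ G.
size 1: {J}, {P}, {S}; under {J} C still reaches {G,P} ∋ G.
{J,P}: C⊥G given {J,P} in G with C→· removed — back-door holds.
P(G|do(C)) = Σ_{J,P} P(G|C,J,P)·P(J,P).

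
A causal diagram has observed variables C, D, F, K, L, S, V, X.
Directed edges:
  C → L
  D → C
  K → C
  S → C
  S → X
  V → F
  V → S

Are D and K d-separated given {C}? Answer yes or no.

Bayes-Ball from D | {C} reaches {F,K,S,V,X}.
K ∈ reach(D|{C}) ⇒ D ⊥̸ K | {C}.

No — D and K are d-connected given {C}.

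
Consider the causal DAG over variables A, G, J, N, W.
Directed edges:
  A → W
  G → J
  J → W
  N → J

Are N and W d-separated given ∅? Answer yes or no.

No — N and W are d-connected given ∅.

Bayes-Ball from N | ∅ reaches {J,W}.
W ∈ reach(N|∅) ⇒ N ⊥̸ W | ∅.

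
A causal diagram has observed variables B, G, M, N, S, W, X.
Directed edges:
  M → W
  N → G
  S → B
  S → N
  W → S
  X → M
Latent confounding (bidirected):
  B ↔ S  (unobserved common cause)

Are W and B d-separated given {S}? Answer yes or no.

No — W and B are d-connected given {S}.

Bayes-Ball from W | {S} reaches {B,M,X}.
B ∈ reach(W|{S}) ⇒ W ⊥̸ B | {S}.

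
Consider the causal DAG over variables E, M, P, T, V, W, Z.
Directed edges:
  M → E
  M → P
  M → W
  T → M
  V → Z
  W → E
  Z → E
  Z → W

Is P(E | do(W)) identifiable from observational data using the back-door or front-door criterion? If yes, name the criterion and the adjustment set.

desc(W)\{W}={E}; candidates ⊆ {M,P,T,V,Z}.
size 0: {}; under {} W still reaches {E,M,P,T,V,Z} ∋ E.
size 1: {M}, {P}, {T} …(+2); under {M} W still reaches {E,V,Z} ∋ E.
{M,Z}: W⊥E given {M,Z} in G with W→· removed — back-door holds.
P(E|do(W)) = Σ_{M,Z} P(E|W,M,Z)·P(M,Z).

P(E|do(W)): backdoor, adjust for {M, Z}.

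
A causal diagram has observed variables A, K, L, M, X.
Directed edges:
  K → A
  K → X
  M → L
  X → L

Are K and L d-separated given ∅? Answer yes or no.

No — K and L are d-connected given ∅.

Bayes-Ball from K | ∅ reaches {A,L,X}.
L ∈ reach(K|∅) ⇒ K ⊥̸ L | ∅.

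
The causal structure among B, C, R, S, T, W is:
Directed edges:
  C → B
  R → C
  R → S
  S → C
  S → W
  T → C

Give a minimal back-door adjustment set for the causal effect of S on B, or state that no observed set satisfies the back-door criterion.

desc(S)\{S}={B,C,W}; candidates ⊆ {R,T}.
size 0: {}; under {} S still reaches {B,C,R} ∋ B.
{R}: S⊥B given {R} in G with S→· removed — back-door holds.

S→B: minimal back-door set {R}.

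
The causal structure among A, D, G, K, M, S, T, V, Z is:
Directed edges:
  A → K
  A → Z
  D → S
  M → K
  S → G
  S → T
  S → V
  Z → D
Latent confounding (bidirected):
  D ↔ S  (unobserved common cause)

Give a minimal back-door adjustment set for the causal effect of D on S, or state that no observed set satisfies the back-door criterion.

D→S: no observed back-door set.

desc(D)\{D}={G,S,T,V}; candidates ⊆ {A,K,M,Z}.
D↔S: latent back-door arc(s) into D.
size 0: {}; under {} D still reaches {A,G,K,S,T,V,Z} ∋ S.
size 1: {A}, {K}, {M} …(+1); under {A} D still reaches {G,S,T,V,Z} ∋ S.
size 2: {A,K}, {A,M}, {A,Z} …(+3); under {A,K} D still reaches {G,S,T,V,Z} ∋ S.
D↔S cannot be blocked by any observed set — no back-door set.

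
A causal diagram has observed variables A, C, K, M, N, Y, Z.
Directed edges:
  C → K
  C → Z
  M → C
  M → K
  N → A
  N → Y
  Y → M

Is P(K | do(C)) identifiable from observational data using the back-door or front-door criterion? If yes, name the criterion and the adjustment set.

desc(C)\{C}={K,Z}; candidates ⊆ {A,M,N,Y}.
size 0: {}; under {} C still reaches {A,K,M,N,Y} ∋ K.
{M}: C⊥K given {M} in G with C→· removed — back-door holds.
P(K|do(C)) = Σ_{M} P(K|C,M)·P(M).

P(K|do(C)): backdoor, adjust for {M}.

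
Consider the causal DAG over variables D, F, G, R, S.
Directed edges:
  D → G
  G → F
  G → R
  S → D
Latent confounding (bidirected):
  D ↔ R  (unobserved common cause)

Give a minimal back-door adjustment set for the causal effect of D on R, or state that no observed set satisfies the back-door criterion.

D→R: no observed back-door set.

desc(D)\{D}={F,G,R}; candidates ⊆ {S}.
D↔R: latent back-door arc(s) into D.
size 0: {}; under {} D still reaches {R,S} ∋ R.
size 1: {S}; under {S} D still reaches {R} ∋ R.
D↔R cannot be blocked by any observed set — no back-door set.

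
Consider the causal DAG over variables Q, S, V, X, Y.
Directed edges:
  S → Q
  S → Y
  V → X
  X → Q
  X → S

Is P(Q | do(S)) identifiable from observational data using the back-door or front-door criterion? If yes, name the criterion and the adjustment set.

P(Q|do(S)): backdoor, adjust for {X}.

desc(S)\{S}={Q,Y}; candidates ⊆ {V,X}.
size 0: {}; under {} S still reaches {Q,V,X} ∋ Q.
{X}: S⊥Q given {X} in G with S→· removed — back-door holds.
P(Q|do(S)) = Σ_{X} P(Q|S,X)·P(X).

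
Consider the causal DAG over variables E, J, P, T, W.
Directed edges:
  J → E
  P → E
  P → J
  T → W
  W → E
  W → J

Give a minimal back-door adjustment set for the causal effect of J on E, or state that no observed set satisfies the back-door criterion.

desc(J)\{J}={E}; candidates ⊆ {P,T,W}.
size 0: {}; under {} J still reaches {E,P,T,W} ∋ E.
size 1: {P}, {T}, {W}; under {P} J still reaches {E,T,W} ∋ E.
{P,W}: J⊥E given {P,W} in G with J→· removed — back-door holds.

J→E: minimal back-door set {P, W}.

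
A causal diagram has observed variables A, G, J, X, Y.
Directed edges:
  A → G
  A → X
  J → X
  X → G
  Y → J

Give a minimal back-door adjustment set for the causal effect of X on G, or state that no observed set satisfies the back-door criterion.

desc(X)\{X}={G}; candidates ⊆ {A,J,Y}.
size 0: {}; under {} X still reaches {A,G,J,Y} ∋ G.
{A}: X⊥G given {A} in G with X→· removed — back-door holds.

X→G: minimal back-door set {A}.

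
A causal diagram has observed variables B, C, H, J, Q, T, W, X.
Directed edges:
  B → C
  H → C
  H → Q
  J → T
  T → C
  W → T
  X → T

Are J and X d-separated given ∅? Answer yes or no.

Yes — J ⊥ X | ∅.

Bayes-Ball from J | ∅ reaches {C,T}.
X ∉ reach(J|∅) ⇒ J ⊥ X | ∅.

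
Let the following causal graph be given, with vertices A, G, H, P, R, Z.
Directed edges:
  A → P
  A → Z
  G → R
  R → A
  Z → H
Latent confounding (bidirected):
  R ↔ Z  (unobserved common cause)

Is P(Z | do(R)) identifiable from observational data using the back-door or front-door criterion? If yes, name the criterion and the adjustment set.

P(Z|do(R)): frontdoor, adjust for {A}.

desc(R)\{R}={A,H,P,Z}; candidates ⊆ {G}.
R↔Z: latent back-door arc(s) into R.
size 0: {}; under {} R still reaches {G,H,Z} ∋ Z.
size 1: {G}; under {G} R still reaches {H,Z} ∋ Z.
R↔Z cannot be blocked by any observed set — no back-door set.
{A}: (i) intercepts every directed R→Z path; (ii) no back-door R→{A}; (iii) {R} blocks every back-door {A}→Z. Front-door holds.
P(Z|do(R)) = Σ_{A} P(A|R) Σ_{R'} P(Z|A,R')P(R').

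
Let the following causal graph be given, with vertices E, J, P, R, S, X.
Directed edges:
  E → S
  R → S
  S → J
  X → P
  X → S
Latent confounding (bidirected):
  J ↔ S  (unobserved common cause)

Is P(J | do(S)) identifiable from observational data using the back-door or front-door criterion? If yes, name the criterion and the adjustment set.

desc(S)\{S}={J}; candidates ⊆ {E,P,R,X}.
S↔J: latent back-door arc(s) into S.
size 0: {}; under {} S still reaches {E,J,P,R,X} ∋ J.
size 1: {E}, {P}, {R} …(+1); under {E} S still reaches {J,P,R,X} ∋ J.
size 2: {E,P}, {E,R}, {E,X} …(+3); under {E,P} S still reaches {J,R,X} ∋ J.
S↔J cannot be blocked by any observed set — no back-door set.
No mediator lies on a directed S→…→J path.
Neither criterion identifies P(J|do(S)) in this graph.

P(J|do(S)): not identifiable (no BD/FD set).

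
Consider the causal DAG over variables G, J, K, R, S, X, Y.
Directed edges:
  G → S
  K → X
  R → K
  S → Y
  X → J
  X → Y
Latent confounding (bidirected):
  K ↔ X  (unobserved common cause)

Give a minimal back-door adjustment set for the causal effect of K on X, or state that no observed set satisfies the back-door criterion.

K→X: no observed back-door set.

desc(K)\{K}={J,X,Y}; candidates ⊆ {G,R,S}.
K↔X: latent back-door arc(s) into K.
size 0: {}; under {} K still reaches {J,R,X,Y} ∋ X.
size 1: {G}, {R}, {S}; under {G} K still reaches {J,R,X,Y} ∋ X.
size 2: {G,R}, {G,S}, {R,S}; under {G,R} K still reaches {J,X,Y} ∋ X.
K↔X cannot be blocked by any observed set — no back-door set.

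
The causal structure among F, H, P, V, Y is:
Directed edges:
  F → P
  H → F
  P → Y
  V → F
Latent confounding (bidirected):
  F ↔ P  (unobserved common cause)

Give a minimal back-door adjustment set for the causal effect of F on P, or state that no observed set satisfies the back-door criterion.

F→P: no observed back-door set.

desc(F)\{F}={P,Y}; candidates ⊆ {H,V}.
F↔P: latent back-door arc(s) into F.
size 0: {}; under {} F still reaches {H,P,V,Y} ∋ P.
size 1: {H}, {V}; under {H} F still reaches {P,V,Y} ∋ P.
size 2: {H,V}; under {H,V} F still reaches {P,Y} ∋ P.
F↔P cannot be blocked by any observed set — no back-door set.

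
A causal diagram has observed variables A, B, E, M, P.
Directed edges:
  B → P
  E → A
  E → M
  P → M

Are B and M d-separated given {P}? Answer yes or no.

Bayes-Ball from B | {P} reaches ∅.
M ∉ reach(B|{P}) ⇒ B ⊥ M | {P}.

Yes — B ⊥ M | {P}.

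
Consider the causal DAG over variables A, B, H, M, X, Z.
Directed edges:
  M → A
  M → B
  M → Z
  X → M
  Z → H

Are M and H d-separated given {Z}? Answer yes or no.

Bayes-Ball from M | {Z} reaches {A,B,X}.
H ∉ reach(M|{Z}) ⇒ M ⊥ H | {Z}.

Yes — M ⊥ H | {Z}.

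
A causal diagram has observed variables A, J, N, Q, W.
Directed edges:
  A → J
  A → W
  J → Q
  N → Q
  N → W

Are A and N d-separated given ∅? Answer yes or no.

Yes — A ⊥ N | ∅.

Bayes-Ball from A | ∅ reaches {J,Q,W}.
N ∉ reach(A|∅) ⇒ A ⊥ N | ∅.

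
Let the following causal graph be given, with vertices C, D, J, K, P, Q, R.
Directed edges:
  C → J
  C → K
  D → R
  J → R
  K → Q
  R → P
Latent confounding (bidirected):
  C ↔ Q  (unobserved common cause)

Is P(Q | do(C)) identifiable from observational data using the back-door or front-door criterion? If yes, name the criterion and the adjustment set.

P(Q|do(C)): frontdoor, adjust for {K}.

desc(C)\{C}={J,K,P,Q,R}; candidates ⊆ {D}.
C↔Q: latent back-door arc(s) into C.
size 0: {}; under {} C still reaches {Q} ∋ Q.
size 1: {D}; under {D} C still reaches {Q} ∋ Q.
C↔Q cannot be blocked by any observed set — no back-door set.
{K}: (i) intercepts every directed C→Q path; (ii) no back-door C→{K}; (iii) {C} blocks every back-door {K}→Q. Front-door holds.
P(Q|do(C)) = Σ_{K} P(K|C) Σ_{C'} P(Q|K,C')P(C').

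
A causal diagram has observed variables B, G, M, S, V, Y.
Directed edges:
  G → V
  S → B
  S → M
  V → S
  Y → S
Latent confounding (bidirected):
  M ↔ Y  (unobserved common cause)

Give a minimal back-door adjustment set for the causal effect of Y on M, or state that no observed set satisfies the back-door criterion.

Y→M: no observed back-door set.

desc(Y)\{Y}={B,M,S}; candidates ⊆ {G,V}.
Y↔M: latent back-door arc(s) into Y.
size 0: {}; under {} Y still reaches {M} ∋ M.
size 1: {G}, {V}; under {G} Y still reaches {M} ∋ M.
size 2: {G,V}; under {G,V} Y still reaches {M} ∋ M.
Y↔M cannot be blocked by any observed set — no back-door set.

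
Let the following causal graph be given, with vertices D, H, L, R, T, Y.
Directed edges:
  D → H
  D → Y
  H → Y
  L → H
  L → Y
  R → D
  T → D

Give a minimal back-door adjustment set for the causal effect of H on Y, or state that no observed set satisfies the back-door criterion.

desc(H)\{H}={Y}; candidates ⊆ {D,L,R,T}.
size 0: {}; under {} H still reaches {D,L,R,T,Y} ∋ Y.
size 1: {D}, {L}, {R} …(+1); under {D} H still reaches {L,Y} ∋ Y.
{D,L}: H⊥Y given {D,L} in G with H→· removed — back-door holds.

H→Y: minimal back-door set {D, L}.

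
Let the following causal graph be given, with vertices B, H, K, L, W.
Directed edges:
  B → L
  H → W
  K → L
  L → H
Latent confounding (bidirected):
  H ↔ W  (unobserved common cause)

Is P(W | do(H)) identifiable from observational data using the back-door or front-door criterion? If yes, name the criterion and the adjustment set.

P(W|do(H)): not identifiable (no BD/FD set).

desc(H)\{H}={W}; candidates ⊆ {B,K,L}.
H↔W: latent back-door arc(s) into H.
size 0: {}; under {} H still reaches {B,K,L,W} ∋ W.
size 1: {B}, {K}, {L}; under {B} H still reaches {K,L,W} ∋ W.
size 2: {B,K}, {B,L}, {K,L}; under {B,K} H still reaches {L,W} ∋ W.
H↔W cannot be blocked by any observed set — no back-door set.
No mediator lies on a directed H→…→W path.
Neither criterion identifies P(W|do(H)) in this graph.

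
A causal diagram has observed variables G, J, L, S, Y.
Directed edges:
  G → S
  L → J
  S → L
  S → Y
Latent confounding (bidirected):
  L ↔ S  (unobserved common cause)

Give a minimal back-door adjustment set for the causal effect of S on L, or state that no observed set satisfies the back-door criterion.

S→L: no observed back-door set.

desc(S)\{S}={J,L,Y}; candidates ⊆ {G}.
S↔L: latent back-door arc(s) into S.
size 0: {}; under {} S still reaches {G,J,L} ∋ L.
size 1: {G}; under {G} S still reaches {J,L} ∋ L.
S↔L cannot be blocked by any observed set — no back-door set.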